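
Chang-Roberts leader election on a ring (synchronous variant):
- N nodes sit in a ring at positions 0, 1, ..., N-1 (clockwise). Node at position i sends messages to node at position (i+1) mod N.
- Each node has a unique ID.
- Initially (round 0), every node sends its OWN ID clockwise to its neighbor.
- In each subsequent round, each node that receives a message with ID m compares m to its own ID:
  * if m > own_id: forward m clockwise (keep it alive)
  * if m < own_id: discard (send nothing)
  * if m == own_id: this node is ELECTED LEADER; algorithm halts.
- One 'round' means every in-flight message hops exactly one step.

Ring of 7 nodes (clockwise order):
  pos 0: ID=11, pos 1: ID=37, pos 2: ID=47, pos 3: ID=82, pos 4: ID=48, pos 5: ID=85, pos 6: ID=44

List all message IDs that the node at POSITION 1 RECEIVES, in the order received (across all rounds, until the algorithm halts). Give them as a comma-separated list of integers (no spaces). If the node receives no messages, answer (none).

Answer: 11,44,85

Derivation:
Round 1: pos1(id37) recv 11: drop; pos2(id47) recv 37: drop; pos3(id82) recv 47: drop; pos4(id48) recv 82: fwd; pos5(id85) recv 48: drop; pos6(id44) recv 85: fwd; pos0(id11) recv 44: fwd
Round 2: pos5(id85) recv 82: drop; pos0(id11) recv 85: fwd; pos1(id37) recv 44: fwd
Round 3: pos1(id37) recv 85: fwd; pos2(id47) recv 44: drop
Round 4: pos2(id47) recv 85: fwd
Round 5: pos3(id82) recv 85: fwd
Round 6: pos4(id48) recv 85: fwd
Round 7: pos5(id85) recv 85: ELECTED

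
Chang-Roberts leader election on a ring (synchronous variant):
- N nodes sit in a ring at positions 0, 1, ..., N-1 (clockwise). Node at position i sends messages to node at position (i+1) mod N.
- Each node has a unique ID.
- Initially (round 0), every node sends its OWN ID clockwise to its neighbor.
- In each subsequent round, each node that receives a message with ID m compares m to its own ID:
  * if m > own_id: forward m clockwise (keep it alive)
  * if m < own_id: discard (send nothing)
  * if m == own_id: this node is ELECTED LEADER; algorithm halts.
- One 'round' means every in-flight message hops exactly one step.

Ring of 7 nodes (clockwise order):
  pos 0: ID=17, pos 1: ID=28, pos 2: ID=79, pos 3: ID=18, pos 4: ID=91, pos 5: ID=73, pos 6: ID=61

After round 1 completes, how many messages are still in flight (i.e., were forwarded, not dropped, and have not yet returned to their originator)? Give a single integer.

Round 1: pos1(id28) recv 17: drop; pos2(id79) recv 28: drop; pos3(id18) recv 79: fwd; pos4(id91) recv 18: drop; pos5(id73) recv 91: fwd; pos6(id61) recv 73: fwd; pos0(id17) recv 61: fwd
After round 1: 4 messages still in flight

Answer: 4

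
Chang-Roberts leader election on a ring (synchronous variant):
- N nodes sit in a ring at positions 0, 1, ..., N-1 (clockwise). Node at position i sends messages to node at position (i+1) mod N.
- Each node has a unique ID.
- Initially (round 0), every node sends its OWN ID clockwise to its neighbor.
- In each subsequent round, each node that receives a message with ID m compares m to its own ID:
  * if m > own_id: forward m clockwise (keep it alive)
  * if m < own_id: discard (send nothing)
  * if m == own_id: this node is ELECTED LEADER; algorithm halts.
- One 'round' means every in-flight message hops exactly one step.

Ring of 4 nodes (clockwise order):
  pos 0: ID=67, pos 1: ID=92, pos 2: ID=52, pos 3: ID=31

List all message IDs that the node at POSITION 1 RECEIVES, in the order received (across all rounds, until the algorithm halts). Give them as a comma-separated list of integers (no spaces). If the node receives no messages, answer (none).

Round 1: pos1(id92) recv 67: drop; pos2(id52) recv 92: fwd; pos3(id31) recv 52: fwd; pos0(id67) recv 31: drop
Round 2: pos3(id31) recv 92: fwd; pos0(id67) recv 52: drop
Round 3: pos0(id67) recv 92: fwd
Round 4: pos1(id92) recv 92: ELECTED

Answer: 67,92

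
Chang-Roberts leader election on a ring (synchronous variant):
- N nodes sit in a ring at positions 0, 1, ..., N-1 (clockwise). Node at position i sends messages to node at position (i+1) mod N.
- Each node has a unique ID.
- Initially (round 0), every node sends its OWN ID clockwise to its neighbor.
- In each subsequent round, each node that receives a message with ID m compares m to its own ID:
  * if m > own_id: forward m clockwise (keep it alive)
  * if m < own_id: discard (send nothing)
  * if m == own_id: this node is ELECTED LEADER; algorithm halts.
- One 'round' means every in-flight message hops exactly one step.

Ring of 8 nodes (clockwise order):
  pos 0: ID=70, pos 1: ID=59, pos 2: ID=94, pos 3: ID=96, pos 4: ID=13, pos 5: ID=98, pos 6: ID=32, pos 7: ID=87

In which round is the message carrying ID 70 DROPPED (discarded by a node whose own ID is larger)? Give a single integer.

Round 1: pos1(id59) recv 70: fwd; pos2(id94) recv 59: drop; pos3(id96) recv 94: drop; pos4(id13) recv 96: fwd; pos5(id98) recv 13: drop; pos6(id32) recv 98: fwd; pos7(id87) recv 32: drop; pos0(id70) recv 87: fwd
Round 2: pos2(id94) recv 70: drop; pos5(id98) recv 96: drop; pos7(id87) recv 98: fwd; pos1(id59) recv 87: fwd
Round 3: pos0(id70) recv 98: fwd; pos2(id94) recv 87: drop
Round 4: pos1(id59) recv 98: fwd
Round 5: pos2(id94) recv 98: fwd
Round 6: pos3(id96) recv 98: fwd
Round 7: pos4(id13) recv 98: fwd
Round 8: pos5(id98) recv 98: ELECTED
Message ID 70 originates at pos 0; dropped at pos 2 in round 2

Answer: 2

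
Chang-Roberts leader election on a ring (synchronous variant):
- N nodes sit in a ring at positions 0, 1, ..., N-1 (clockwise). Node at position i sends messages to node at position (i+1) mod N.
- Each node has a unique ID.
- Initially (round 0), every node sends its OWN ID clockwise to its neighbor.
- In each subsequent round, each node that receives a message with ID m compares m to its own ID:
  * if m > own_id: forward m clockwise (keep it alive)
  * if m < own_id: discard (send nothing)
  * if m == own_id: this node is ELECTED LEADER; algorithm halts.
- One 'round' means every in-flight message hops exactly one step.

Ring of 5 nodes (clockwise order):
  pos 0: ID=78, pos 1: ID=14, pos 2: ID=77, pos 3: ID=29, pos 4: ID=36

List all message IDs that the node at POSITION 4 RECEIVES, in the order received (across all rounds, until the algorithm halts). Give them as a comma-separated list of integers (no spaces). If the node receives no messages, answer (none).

Answer: 29,77,78

Derivation:
Round 1: pos1(id14) recv 78: fwd; pos2(id77) recv 14: drop; pos3(id29) recv 77: fwd; pos4(id36) recv 29: drop; pos0(id78) recv 36: drop
Round 2: pos2(id77) recv 78: fwd; pos4(id36) recv 77: fwd
Round 3: pos3(id29) recv 78: fwd; pos0(id78) recv 77: drop
Round 4: pos4(id36) recv 78: fwd
Round 5: pos0(id78) recv 78: ELECTED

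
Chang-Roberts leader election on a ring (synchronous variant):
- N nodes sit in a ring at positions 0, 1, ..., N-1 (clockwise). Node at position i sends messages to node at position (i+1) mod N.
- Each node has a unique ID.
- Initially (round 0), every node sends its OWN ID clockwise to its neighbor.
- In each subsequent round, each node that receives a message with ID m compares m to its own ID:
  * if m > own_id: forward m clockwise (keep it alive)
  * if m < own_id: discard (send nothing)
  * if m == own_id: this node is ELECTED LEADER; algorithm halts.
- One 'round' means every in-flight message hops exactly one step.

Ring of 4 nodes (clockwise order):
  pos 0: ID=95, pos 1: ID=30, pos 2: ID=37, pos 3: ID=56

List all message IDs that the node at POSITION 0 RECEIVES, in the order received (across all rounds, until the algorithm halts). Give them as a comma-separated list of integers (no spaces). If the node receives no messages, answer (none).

Answer: 56,95

Derivation:
Round 1: pos1(id30) recv 95: fwd; pos2(id37) recv 30: drop; pos3(id56) recv 37: drop; pos0(id95) recv 56: drop
Round 2: pos2(id37) recv 95: fwd
Round 3: pos3(id56) recv 95: fwd
Round 4: pos0(id95) recv 95: ELECTED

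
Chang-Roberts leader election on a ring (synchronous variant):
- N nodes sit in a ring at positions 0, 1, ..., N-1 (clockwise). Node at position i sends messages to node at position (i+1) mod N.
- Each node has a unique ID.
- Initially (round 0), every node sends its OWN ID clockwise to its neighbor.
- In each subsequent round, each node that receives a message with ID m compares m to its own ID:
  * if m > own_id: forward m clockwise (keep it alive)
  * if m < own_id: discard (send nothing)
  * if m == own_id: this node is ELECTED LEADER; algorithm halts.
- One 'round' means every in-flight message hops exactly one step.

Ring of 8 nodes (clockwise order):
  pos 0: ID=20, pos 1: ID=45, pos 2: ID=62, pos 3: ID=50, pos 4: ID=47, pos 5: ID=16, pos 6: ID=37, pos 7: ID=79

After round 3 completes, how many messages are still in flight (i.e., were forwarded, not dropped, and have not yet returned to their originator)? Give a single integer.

Round 1: pos1(id45) recv 20: drop; pos2(id62) recv 45: drop; pos3(id50) recv 62: fwd; pos4(id47) recv 50: fwd; pos5(id16) recv 47: fwd; pos6(id37) recv 16: drop; pos7(id79) recv 37: drop; pos0(id20) recv 79: fwd
Round 2: pos4(id47) recv 62: fwd; pos5(id16) recv 50: fwd; pos6(id37) recv 47: fwd; pos1(id45) recv 79: fwd
Round 3: pos5(id16) recv 62: fwd; pos6(id37) recv 50: fwd; pos7(id79) recv 47: drop; pos2(id62) recv 79: fwd
After round 3: 3 messages still in flight

Answer: 3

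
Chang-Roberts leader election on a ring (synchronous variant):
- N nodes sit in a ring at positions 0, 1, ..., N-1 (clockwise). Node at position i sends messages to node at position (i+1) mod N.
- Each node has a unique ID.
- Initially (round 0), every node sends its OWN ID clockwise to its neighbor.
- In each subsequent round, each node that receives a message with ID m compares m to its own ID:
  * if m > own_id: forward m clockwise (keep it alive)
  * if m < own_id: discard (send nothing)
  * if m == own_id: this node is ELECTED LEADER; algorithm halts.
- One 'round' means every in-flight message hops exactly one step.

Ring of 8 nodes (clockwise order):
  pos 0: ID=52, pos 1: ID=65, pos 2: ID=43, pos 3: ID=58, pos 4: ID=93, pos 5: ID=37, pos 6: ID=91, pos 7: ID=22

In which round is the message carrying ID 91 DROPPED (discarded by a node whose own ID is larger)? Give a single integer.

Round 1: pos1(id65) recv 52: drop; pos2(id43) recv 65: fwd; pos3(id58) recv 43: drop; pos4(id93) recv 58: drop; pos5(id37) recv 93: fwd; pos6(id91) recv 37: drop; pos7(id22) recv 91: fwd; pos0(id52) recv 22: drop
Round 2: pos3(id58) recv 65: fwd; pos6(id91) recv 93: fwd; pos0(id52) recv 91: fwd
Round 3: pos4(id93) recv 65: drop; pos7(id22) recv 93: fwd; pos1(id65) recv 91: fwd
Round 4: pos0(id52) recv 93: fwd; pos2(id43) recv 91: fwd
Round 5: pos1(id65) recv 93: fwd; pos3(id58) recv 91: fwd
Round 6: pos2(id43) recv 93: fwd; pos4(id93) recv 91: drop
Round 7: pos3(id58) recv 93: fwd
Round 8: pos4(id93) recv 93: ELECTED
Message ID 91 originates at pos 6; dropped at pos 4 in round 6

Answer: 6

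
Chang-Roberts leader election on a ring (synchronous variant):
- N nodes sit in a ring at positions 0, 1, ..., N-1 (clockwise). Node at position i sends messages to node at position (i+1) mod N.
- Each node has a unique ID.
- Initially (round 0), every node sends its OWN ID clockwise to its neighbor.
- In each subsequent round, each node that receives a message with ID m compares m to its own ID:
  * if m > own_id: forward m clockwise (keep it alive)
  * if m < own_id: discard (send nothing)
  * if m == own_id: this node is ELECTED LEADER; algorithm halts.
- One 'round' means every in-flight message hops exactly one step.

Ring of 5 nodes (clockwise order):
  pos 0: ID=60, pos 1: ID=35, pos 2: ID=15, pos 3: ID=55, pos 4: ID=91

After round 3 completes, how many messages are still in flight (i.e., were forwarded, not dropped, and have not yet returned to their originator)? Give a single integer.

Round 1: pos1(id35) recv 60: fwd; pos2(id15) recv 35: fwd; pos3(id55) recv 15: drop; pos4(id91) recv 55: drop; pos0(id60) recv 91: fwd
Round 2: pos2(id15) recv 60: fwd; pos3(id55) recv 35: drop; pos1(id35) recv 91: fwd
Round 3: pos3(id55) recv 60: fwd; pos2(id15) recv 91: fwd
After round 3: 2 messages still in flight

Answer: 2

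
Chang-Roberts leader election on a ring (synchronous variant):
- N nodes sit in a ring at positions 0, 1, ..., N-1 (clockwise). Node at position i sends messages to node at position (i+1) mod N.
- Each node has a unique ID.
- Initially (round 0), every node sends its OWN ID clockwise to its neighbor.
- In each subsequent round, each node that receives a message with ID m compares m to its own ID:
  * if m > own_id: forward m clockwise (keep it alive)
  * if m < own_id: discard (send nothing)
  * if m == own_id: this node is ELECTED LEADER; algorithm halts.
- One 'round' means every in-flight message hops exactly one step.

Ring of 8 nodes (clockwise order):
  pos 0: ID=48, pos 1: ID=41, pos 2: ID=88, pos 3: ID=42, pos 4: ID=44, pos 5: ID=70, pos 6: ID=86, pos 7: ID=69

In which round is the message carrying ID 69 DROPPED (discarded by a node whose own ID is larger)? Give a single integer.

Answer: 3

Derivation:
Round 1: pos1(id41) recv 48: fwd; pos2(id88) recv 41: drop; pos3(id42) recv 88: fwd; pos4(id44) recv 42: drop; pos5(id70) recv 44: drop; pos6(id86) recv 70: drop; pos7(id69) recv 86: fwd; pos0(id48) recv 69: fwd
Round 2: pos2(id88) recv 48: drop; pos4(id44) recv 88: fwd; pos0(id48) recv 86: fwd; pos1(id41) recv 69: fwd
Round 3: pos5(id70) recv 88: fwd; pos1(id41) recv 86: fwd; pos2(id88) recv 69: drop
Round 4: pos6(id86) recv 88: fwd; pos2(id88) recv 86: drop
Round 5: pos7(id69) recv 88: fwd
Round 6: pos0(id48) recv 88: fwd
Round 7: pos1(id41) recv 88: fwd
Round 8: pos2(id88) recv 88: ELECTED
Message ID 69 originates at pos 7; dropped at pos 2 in round 3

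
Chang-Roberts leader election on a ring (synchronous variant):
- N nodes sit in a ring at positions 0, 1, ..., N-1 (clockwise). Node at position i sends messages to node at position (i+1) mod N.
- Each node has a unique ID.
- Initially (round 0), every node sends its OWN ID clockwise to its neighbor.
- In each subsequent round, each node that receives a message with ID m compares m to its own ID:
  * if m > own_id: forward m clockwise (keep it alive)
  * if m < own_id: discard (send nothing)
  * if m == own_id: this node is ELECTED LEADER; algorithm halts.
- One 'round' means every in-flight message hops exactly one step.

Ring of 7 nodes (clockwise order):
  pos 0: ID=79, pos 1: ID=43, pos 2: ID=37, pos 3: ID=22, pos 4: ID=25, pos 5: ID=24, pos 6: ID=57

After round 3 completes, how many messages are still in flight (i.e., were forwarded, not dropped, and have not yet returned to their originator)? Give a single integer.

Answer: 3

Derivation:
Round 1: pos1(id43) recv 79: fwd; pos2(id37) recv 43: fwd; pos3(id22) recv 37: fwd; pos4(id25) recv 22: drop; pos5(id24) recv 25: fwd; pos6(id57) recv 24: drop; pos0(id79) recv 57: drop
Round 2: pos2(id37) recv 79: fwd; pos3(id22) recv 43: fwd; pos4(id25) recv 37: fwd; pos6(id57) recv 25: drop
Round 3: pos3(id22) recv 79: fwd; pos4(id25) recv 43: fwd; pos5(id24) recv 37: fwd
After round 3: 3 messages still in flight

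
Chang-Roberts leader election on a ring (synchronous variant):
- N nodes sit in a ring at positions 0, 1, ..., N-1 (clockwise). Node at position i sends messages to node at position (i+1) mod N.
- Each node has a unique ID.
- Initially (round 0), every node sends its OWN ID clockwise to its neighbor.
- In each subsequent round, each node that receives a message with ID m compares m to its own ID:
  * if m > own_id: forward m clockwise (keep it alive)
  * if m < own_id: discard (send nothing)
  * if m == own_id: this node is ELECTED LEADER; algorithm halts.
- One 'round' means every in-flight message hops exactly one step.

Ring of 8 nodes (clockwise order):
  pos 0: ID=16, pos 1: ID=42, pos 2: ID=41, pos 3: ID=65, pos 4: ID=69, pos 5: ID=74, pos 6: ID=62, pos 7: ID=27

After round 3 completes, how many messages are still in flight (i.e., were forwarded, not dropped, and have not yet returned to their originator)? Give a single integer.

Round 1: pos1(id42) recv 16: drop; pos2(id41) recv 42: fwd; pos3(id65) recv 41: drop; pos4(id69) recv 65: drop; pos5(id74) recv 69: drop; pos6(id62) recv 74: fwd; pos7(id27) recv 62: fwd; pos0(id16) recv 27: fwd
Round 2: pos3(id65) recv 42: drop; pos7(id27) recv 74: fwd; pos0(id16) recv 62: fwd; pos1(id42) recv 27: drop
Round 3: pos0(id16) recv 74: fwd; pos1(id42) recv 62: fwd
After round 3: 2 messages still in flight

Answer: 2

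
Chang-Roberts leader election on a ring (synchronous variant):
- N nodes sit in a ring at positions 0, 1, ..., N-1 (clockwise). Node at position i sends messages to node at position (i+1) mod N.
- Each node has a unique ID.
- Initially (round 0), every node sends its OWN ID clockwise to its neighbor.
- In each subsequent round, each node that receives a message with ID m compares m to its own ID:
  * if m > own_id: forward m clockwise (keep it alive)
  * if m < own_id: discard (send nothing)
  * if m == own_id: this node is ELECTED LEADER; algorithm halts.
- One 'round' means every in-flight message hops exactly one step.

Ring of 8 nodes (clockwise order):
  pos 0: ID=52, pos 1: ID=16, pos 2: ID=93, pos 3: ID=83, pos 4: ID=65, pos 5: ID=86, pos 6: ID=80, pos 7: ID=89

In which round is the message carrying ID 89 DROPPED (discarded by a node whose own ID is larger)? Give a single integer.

Answer: 3

Derivation:
Round 1: pos1(id16) recv 52: fwd; pos2(id93) recv 16: drop; pos3(id83) recv 93: fwd; pos4(id65) recv 83: fwd; pos5(id86) recv 65: drop; pos6(id80) recv 86: fwd; pos7(id89) recv 80: drop; pos0(id52) recv 89: fwd
Round 2: pos2(id93) recv 52: drop; pos4(id65) recv 93: fwd; pos5(id86) recv 83: drop; pos7(id89) recv 86: drop; pos1(id16) recv 89: fwd
Round 3: pos5(id86) recv 93: fwd; pos2(id93) recv 89: drop
Round 4: pos6(id80) recv 93: fwd
Round 5: pos7(id89) recv 93: fwd
Round 6: pos0(id52) recv 93: fwd
Round 7: pos1(id16) recv 93: fwd
Round 8: pos2(id93) recv 93: ELECTED
Message ID 89 originates at pos 7; dropped at pos 2 in round 3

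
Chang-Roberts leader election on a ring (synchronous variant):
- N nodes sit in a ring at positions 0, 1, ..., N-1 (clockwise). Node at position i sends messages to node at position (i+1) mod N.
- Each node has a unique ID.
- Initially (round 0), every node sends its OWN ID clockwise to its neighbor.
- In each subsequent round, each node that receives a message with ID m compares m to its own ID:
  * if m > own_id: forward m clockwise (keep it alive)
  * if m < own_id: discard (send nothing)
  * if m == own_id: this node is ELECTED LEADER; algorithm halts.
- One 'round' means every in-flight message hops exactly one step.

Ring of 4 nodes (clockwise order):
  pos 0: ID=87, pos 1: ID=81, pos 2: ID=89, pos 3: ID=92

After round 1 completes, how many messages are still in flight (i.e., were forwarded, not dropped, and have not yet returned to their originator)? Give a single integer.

Answer: 2

Derivation:
Round 1: pos1(id81) recv 87: fwd; pos2(id89) recv 81: drop; pos3(id92) recv 89: drop; pos0(id87) recv 92: fwd
After round 1: 2 messages still in flight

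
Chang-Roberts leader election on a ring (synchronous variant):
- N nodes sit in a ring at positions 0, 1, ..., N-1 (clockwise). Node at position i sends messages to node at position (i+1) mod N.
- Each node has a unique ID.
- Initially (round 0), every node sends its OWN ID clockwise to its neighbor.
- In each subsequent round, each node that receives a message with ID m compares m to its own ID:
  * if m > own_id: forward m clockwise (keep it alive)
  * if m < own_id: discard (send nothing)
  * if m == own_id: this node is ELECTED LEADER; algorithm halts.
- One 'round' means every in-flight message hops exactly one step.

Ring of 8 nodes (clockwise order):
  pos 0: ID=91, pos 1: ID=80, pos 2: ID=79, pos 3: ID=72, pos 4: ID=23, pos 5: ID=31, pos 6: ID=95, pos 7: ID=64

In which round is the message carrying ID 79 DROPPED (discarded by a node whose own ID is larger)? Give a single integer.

Round 1: pos1(id80) recv 91: fwd; pos2(id79) recv 80: fwd; pos3(id72) recv 79: fwd; pos4(id23) recv 72: fwd; pos5(id31) recv 23: drop; pos6(id95) recv 31: drop; pos7(id64) recv 95: fwd; pos0(id91) recv 64: drop
Round 2: pos2(id79) recv 91: fwd; pos3(id72) recv 80: fwd; pos4(id23) recv 79: fwd; pos5(id31) recv 72: fwd; pos0(id91) recv 95: fwd
Round 3: pos3(id72) recv 91: fwd; pos4(id23) recv 80: fwd; pos5(id31) recv 79: fwd; pos6(id95) recv 72: drop; pos1(id80) recv 95: fwd
Round 4: pos4(id23) recv 91: fwd; pos5(id31) recv 80: fwd; pos6(id95) recv 79: drop; pos2(id79) recv 95: fwd
Round 5: pos5(id31) recv 91: fwd; pos6(id95) recv 80: drop; pos3(id72) recv 95: fwd
Round 6: pos6(id95) recv 91: drop; pos4(id23) recv 95: fwd
Round 7: pos5(id31) recv 95: fwd
Round 8: pos6(id95) recv 95: ELECTED
Message ID 79 originates at pos 2; dropped at pos 6 in round 4

Answer: 4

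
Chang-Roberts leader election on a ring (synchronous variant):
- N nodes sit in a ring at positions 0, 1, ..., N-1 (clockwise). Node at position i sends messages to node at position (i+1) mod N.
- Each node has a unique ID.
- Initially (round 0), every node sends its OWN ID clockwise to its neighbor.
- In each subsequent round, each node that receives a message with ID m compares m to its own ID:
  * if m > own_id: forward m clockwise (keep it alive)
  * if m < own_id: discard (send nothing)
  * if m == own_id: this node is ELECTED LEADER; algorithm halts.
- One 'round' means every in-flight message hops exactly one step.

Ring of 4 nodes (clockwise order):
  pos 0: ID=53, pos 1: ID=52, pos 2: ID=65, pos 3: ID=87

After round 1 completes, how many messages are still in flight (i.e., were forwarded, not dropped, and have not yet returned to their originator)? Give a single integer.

Answer: 2

Derivation:
Round 1: pos1(id52) recv 53: fwd; pos2(id65) recv 52: drop; pos3(id87) recv 65: drop; pos0(id53) recv 87: fwd
After round 1: 2 messages still in flight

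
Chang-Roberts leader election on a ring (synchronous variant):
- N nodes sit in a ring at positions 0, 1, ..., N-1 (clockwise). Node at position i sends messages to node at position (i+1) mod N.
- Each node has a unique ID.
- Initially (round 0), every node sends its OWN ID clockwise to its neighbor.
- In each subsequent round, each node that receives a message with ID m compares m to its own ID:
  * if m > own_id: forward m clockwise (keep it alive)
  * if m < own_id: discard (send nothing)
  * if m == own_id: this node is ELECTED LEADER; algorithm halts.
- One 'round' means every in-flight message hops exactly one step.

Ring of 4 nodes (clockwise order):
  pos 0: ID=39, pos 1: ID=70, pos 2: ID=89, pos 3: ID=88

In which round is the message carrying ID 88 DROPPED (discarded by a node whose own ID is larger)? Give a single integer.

Round 1: pos1(id70) recv 39: drop; pos2(id89) recv 70: drop; pos3(id88) recv 89: fwd; pos0(id39) recv 88: fwd
Round 2: pos0(id39) recv 89: fwd; pos1(id70) recv 88: fwd
Round 3: pos1(id70) recv 89: fwd; pos2(id89) recv 88: drop
Round 4: pos2(id89) recv 89: ELECTED
Message ID 88 originates at pos 3; dropped at pos 2 in round 3

Answer: 3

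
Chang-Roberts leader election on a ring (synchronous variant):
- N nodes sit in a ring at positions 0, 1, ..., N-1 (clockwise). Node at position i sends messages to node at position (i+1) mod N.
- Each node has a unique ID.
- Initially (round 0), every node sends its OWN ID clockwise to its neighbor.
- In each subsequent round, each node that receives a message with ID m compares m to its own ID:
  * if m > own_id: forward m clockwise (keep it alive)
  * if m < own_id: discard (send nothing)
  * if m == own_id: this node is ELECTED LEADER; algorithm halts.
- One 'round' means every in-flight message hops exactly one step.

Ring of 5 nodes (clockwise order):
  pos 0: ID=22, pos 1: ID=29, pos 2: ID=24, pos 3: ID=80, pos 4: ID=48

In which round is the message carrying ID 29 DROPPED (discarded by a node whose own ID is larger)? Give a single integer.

Round 1: pos1(id29) recv 22: drop; pos2(id24) recv 29: fwd; pos3(id80) recv 24: drop; pos4(id48) recv 80: fwd; pos0(id22) recv 48: fwd
Round 2: pos3(id80) recv 29: drop; pos0(id22) recv 80: fwd; pos1(id29) recv 48: fwd
Round 3: pos1(id29) recv 80: fwd; pos2(id24) recv 48: fwd
Round 4: pos2(id24) recv 80: fwd; pos3(id80) recv 48: drop
Round 5: pos3(id80) recv 80: ELECTED
Message ID 29 originates at pos 1; dropped at pos 3 in round 2

Answer: 2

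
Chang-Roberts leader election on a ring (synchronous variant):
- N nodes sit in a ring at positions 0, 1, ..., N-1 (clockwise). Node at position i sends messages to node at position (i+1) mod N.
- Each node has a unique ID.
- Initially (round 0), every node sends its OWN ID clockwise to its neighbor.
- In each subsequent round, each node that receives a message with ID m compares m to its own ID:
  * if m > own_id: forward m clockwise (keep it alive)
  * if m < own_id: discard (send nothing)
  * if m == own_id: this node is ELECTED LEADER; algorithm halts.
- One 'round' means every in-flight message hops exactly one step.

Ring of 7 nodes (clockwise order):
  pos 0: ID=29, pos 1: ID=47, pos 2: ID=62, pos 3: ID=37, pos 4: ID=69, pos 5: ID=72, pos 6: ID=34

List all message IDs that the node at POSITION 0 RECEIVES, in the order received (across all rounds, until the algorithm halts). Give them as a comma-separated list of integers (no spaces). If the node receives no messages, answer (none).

Round 1: pos1(id47) recv 29: drop; pos2(id62) recv 47: drop; pos3(id37) recv 62: fwd; pos4(id69) recv 37: drop; pos5(id72) recv 69: drop; pos6(id34) recv 72: fwd; pos0(id29) recv 34: fwd
Round 2: pos4(id69) recv 62: drop; pos0(id29) recv 72: fwd; pos1(id47) recv 34: drop
Round 3: pos1(id47) recv 72: fwd
Round 4: pos2(id62) recv 72: fwd
Round 5: pos3(id37) recv 72: fwd
Round 6: pos4(id69) recv 72: fwd
Round 7: pos5(id72) recv 72: ELECTED

Answer: 34,72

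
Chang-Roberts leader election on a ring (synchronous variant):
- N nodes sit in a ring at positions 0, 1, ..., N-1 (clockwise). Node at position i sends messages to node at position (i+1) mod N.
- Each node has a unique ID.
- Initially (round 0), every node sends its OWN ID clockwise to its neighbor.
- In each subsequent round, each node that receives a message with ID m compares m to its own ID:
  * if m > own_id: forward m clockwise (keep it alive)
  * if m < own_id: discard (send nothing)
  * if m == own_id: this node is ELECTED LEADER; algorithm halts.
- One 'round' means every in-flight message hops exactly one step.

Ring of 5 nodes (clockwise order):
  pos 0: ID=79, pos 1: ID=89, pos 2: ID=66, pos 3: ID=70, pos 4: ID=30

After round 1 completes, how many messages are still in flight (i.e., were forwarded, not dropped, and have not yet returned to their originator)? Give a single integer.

Answer: 2

Derivation:
Round 1: pos1(id89) recv 79: drop; pos2(id66) recv 89: fwd; pos3(id70) recv 66: drop; pos4(id30) recv 70: fwd; pos0(id79) recv 30: drop
After round 1: 2 messages still in flight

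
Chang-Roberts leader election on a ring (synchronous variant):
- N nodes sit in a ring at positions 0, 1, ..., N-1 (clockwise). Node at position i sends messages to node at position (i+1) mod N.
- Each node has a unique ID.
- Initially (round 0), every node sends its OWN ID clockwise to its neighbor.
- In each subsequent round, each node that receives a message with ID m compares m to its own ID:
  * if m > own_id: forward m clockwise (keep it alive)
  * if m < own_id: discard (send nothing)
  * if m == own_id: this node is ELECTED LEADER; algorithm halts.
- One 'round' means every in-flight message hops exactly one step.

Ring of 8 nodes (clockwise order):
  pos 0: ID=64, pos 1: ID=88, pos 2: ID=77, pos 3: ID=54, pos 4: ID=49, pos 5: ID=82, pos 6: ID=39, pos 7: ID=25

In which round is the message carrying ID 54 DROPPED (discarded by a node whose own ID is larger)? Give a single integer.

Answer: 2

Derivation:
Round 1: pos1(id88) recv 64: drop; pos2(id77) recv 88: fwd; pos3(id54) recv 77: fwd; pos4(id49) recv 54: fwd; pos5(id82) recv 49: drop; pos6(id39) recv 82: fwd; pos7(id25) recv 39: fwd; pos0(id64) recv 25: drop
Round 2: pos3(id54) recv 88: fwd; pos4(id49) recv 77: fwd; pos5(id82) recv 54: drop; pos7(id25) recv 82: fwd; pos0(id64) recv 39: drop
Round 3: pos4(id49) recv 88: fwd; pos5(id82) recv 77: drop; pos0(id64) recv 82: fwd
Round 4: pos5(id82) recv 88: fwd; pos1(id88) recv 82: drop
Round 5: pos6(id39) recv 88: fwd
Round 6: pos7(id25) recv 88: fwd
Round 7: pos0(id64) recv 88: fwd
Round 8: pos1(id88) recv 88: ELECTED
Message ID 54 originates at pos 3; dropped at pos 5 in round 2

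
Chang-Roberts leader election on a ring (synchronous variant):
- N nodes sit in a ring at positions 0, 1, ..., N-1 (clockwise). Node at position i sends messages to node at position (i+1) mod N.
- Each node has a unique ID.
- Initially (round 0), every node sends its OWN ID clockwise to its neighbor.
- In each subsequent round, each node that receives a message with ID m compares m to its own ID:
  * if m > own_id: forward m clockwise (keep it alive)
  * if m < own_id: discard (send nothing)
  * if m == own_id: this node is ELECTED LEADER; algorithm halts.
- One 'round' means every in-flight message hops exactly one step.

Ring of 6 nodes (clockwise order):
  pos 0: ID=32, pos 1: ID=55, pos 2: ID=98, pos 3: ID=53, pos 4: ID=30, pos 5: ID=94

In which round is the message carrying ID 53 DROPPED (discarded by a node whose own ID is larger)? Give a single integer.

Answer: 2

Derivation:
Round 1: pos1(id55) recv 32: drop; pos2(id98) recv 55: drop; pos3(id53) recv 98: fwd; pos4(id30) recv 53: fwd; pos5(id94) recv 30: drop; pos0(id32) recv 94: fwd
Round 2: pos4(id30) recv 98: fwd; pos5(id94) recv 53: drop; pos1(id55) recv 94: fwd
Round 3: pos5(id94) recv 98: fwd; pos2(id98) recv 94: drop
Round 4: pos0(id32) recv 98: fwd
Round 5: pos1(id55) recv 98: fwd
Round 6: pos2(id98) recv 98: ELECTED
Message ID 53 originates at pos 3; dropped at pos 5 in round 2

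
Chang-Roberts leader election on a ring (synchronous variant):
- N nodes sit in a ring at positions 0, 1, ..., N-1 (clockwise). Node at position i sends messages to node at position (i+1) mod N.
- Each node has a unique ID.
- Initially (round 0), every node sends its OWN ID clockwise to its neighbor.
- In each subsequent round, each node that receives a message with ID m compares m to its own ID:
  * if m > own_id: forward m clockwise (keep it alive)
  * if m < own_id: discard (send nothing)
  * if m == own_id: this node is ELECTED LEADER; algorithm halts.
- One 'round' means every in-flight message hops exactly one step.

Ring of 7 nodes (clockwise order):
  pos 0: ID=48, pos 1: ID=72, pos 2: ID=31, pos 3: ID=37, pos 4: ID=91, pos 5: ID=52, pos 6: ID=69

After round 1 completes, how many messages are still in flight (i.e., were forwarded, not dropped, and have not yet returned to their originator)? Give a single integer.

Answer: 3

Derivation:
Round 1: pos1(id72) recv 48: drop; pos2(id31) recv 72: fwd; pos3(id37) recv 31: drop; pos4(id91) recv 37: drop; pos5(id52) recv 91: fwd; pos6(id69) recv 52: drop; pos0(id48) recv 69: fwd
After round 1: 3 messages still in flight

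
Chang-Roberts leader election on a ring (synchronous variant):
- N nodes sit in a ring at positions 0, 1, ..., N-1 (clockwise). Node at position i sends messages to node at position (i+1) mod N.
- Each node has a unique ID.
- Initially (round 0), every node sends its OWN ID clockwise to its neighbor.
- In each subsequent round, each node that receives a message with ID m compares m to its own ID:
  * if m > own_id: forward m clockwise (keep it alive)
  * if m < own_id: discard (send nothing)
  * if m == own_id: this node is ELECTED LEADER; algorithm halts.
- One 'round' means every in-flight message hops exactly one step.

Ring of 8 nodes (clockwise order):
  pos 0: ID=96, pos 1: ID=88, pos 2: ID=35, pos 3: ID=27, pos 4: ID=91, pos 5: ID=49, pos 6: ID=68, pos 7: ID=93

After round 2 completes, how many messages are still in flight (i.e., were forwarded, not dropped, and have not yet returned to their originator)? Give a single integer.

Round 1: pos1(id88) recv 96: fwd; pos2(id35) recv 88: fwd; pos3(id27) recv 35: fwd; pos4(id91) recv 27: drop; pos5(id49) recv 91: fwd; pos6(id68) recv 49: drop; pos7(id93) recv 68: drop; pos0(id96) recv 93: drop
Round 2: pos2(id35) recv 96: fwd; pos3(id27) recv 88: fwd; pos4(id91) recv 35: drop; pos6(id68) recv 91: fwd
After round 2: 3 messages still in flight

Answer: 3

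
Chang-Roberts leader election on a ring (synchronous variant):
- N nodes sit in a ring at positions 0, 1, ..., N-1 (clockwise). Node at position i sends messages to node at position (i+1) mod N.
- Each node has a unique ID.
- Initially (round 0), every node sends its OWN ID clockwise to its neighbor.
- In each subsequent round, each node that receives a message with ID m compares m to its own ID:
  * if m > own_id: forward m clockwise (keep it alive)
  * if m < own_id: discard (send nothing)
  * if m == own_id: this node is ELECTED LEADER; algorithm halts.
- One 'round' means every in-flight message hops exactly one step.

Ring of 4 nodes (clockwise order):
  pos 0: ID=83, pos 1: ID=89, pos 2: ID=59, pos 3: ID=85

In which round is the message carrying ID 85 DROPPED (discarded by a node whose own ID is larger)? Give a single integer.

Answer: 2

Derivation:
Round 1: pos1(id89) recv 83: drop; pos2(id59) recv 89: fwd; pos3(id85) recv 59: drop; pos0(id83) recv 85: fwd
Round 2: pos3(id85) recv 89: fwd; pos1(id89) recv 85: drop
Round 3: pos0(id83) recv 89: fwd
Round 4: pos1(id89) recv 89: ELECTED
Message ID 85 originates at pos 3; dropped at pos 1 in round 2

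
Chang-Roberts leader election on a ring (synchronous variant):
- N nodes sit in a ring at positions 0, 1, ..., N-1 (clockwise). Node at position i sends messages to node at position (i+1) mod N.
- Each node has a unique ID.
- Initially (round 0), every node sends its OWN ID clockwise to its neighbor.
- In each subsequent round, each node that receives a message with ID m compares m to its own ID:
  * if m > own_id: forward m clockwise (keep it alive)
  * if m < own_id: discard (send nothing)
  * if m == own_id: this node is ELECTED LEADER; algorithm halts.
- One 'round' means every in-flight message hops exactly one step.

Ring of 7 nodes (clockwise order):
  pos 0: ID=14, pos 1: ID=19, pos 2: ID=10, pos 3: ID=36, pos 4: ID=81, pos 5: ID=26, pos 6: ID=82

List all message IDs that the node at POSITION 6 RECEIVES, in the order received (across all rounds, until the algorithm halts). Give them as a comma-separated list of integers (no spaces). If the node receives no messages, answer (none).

Answer: 26,81,82

Derivation:
Round 1: pos1(id19) recv 14: drop; pos2(id10) recv 19: fwd; pos3(id36) recv 10: drop; pos4(id81) recv 36: drop; pos5(id26) recv 81: fwd; pos6(id82) recv 26: drop; pos0(id14) recv 82: fwd
Round 2: pos3(id36) recv 19: drop; pos6(id82) recv 81: drop; pos1(id19) recv 82: fwd
Round 3: pos2(id10) recv 82: fwd
Round 4: pos3(id36) recv 82: fwd
Round 5: pos4(id81) recv 82: fwd
Round 6: pos5(id26) recv 82: fwd
Round 7: pos6(id82) recv 82: ELECTED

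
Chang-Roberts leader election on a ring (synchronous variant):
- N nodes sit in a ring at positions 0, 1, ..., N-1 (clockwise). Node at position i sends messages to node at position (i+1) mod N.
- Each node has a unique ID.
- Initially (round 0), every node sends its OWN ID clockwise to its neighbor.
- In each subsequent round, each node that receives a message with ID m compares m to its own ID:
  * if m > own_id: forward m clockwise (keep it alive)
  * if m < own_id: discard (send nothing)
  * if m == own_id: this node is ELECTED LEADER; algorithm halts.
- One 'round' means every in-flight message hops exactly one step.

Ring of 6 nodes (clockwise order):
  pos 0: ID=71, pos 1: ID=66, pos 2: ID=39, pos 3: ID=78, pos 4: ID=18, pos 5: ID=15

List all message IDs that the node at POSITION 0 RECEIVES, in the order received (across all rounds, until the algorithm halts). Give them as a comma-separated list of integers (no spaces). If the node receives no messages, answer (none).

Round 1: pos1(id66) recv 71: fwd; pos2(id39) recv 66: fwd; pos3(id78) recv 39: drop; pos4(id18) recv 78: fwd; pos5(id15) recv 18: fwd; pos0(id71) recv 15: drop
Round 2: pos2(id39) recv 71: fwd; pos3(id78) recv 66: drop; pos5(id15) recv 78: fwd; pos0(id71) recv 18: drop
Round 3: pos3(id78) recv 71: drop; pos0(id71) recv 78: fwd
Round 4: pos1(id66) recv 78: fwd
Round 5: pos2(id39) recv 78: fwd
Round 6: pos3(id78) recv 78: ELECTED

Answer: 15,18,78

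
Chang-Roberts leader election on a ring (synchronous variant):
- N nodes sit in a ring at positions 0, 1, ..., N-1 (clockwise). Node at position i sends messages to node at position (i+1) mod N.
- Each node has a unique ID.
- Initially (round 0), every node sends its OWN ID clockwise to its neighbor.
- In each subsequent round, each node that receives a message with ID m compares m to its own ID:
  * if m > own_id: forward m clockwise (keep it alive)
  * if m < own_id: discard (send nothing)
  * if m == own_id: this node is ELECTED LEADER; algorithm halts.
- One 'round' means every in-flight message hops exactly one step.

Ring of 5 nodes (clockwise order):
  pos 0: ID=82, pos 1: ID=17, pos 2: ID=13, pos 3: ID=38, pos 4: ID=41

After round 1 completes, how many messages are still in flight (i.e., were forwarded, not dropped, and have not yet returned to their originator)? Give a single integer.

Round 1: pos1(id17) recv 82: fwd; pos2(id13) recv 17: fwd; pos3(id38) recv 13: drop; pos4(id41) recv 38: drop; pos0(id82) recv 41: drop
After round 1: 2 messages still in flight

Answer: 2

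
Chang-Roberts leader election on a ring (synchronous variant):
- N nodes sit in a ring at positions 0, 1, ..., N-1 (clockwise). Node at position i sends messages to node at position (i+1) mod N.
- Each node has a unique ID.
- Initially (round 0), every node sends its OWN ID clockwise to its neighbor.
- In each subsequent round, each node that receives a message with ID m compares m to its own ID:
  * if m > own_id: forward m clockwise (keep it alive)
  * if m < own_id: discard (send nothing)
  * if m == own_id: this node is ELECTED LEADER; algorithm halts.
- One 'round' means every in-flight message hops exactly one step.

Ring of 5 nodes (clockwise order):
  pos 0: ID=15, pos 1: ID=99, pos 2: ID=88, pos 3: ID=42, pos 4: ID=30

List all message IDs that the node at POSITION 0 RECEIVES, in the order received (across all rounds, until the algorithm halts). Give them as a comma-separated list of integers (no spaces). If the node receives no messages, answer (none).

Answer: 30,42,88,99

Derivation:
Round 1: pos1(id99) recv 15: drop; pos2(id88) recv 99: fwd; pos3(id42) recv 88: fwd; pos4(id30) recv 42: fwd; pos0(id15) recv 30: fwd
Round 2: pos3(id42) recv 99: fwd; pos4(id30) recv 88: fwd; pos0(id15) recv 42: fwd; pos1(id99) recv 30: drop
Round 3: pos4(id30) recv 99: fwd; pos0(id15) recv 88: fwd; pos1(id99) recv 42: drop
Round 4: pos0(id15) recv 99: fwd; pos1(id99) recv 88: drop
Round 5: pos1(id99) recv 99: ELECTED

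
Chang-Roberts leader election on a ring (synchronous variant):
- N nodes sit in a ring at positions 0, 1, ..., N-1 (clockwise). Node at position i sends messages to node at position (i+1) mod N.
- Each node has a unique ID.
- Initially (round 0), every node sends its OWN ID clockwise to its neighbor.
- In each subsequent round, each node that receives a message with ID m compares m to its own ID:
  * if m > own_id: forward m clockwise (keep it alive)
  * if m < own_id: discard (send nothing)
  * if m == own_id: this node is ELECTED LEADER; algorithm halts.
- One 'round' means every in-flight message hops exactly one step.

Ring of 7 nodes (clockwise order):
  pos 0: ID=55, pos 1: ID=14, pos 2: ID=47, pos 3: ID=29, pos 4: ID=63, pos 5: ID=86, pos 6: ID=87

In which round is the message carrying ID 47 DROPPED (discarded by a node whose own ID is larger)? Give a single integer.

Answer: 2

Derivation:
Round 1: pos1(id14) recv 55: fwd; pos2(id47) recv 14: drop; pos3(id29) recv 47: fwd; pos4(id63) recv 29: drop; pos5(id86) recv 63: drop; pos6(id87) recv 86: drop; pos0(id55) recv 87: fwd
Round 2: pos2(id47) recv 55: fwd; pos4(id63) recv 47: drop; pos1(id14) recv 87: fwd
Round 3: pos3(id29) recv 55: fwd; pos2(id47) recv 87: fwd
Round 4: pos4(id63) recv 55: drop; pos3(id29) recv 87: fwd
Round 5: pos4(id63) recv 87: fwd
Round 6: pos5(id86) recv 87: fwd
Round 7: pos6(id87) recv 87: ELECTED
Message ID 47 originates at pos 2; dropped at pos 4 in round 2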